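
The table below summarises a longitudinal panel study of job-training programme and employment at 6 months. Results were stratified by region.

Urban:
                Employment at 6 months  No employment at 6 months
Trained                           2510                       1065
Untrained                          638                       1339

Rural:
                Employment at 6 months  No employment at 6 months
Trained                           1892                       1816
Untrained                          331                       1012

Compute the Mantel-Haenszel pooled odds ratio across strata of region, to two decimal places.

OR_MH = Σ(aᵢdᵢ/nᵢ) / Σ(bᵢcᵢ/nᵢ), where nᵢ is the stratum total.
Stratum 1 (Urban): n = 5552; a·d/n = 2510·1339/5552 = 605.3476; b·c/n = 1065·638/5552 = 122.3829
Stratum 2 (Rural): n = 5051; a·d/n = 1892·1012/5051 = 379.0742; b·c/n = 1816·331/5051 = 119.0053
OR_MH = (605.3476 + 379.0742) / (122.3829 + 119.0053) = 984.4219 / 241.3883 = 4.07817

4.08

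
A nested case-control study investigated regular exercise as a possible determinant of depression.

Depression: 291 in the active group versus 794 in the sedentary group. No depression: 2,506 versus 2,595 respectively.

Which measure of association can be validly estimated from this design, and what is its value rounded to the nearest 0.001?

From the description: a = 291, b = 2506, c = 794, d = 2595.
This is a nested case-control study: participants were sampled on outcome status, so risks in the source population cannot be estimated directly — relative risk is not valid here. The odds ratio is the appropriate measure.
OR = (a·d)/(b·c) = (291 × 2595) / (2506 × 794) = 755145 / 1989764 = 0.37951

0.380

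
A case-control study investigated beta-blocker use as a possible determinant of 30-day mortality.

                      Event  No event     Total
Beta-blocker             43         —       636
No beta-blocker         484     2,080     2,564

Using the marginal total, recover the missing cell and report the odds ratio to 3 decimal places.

The missing cell is in the exposed row: 636 − 43 = 593.
So a = 43, b = 593, c = 484, d = 2080.
OR = (a·d)/(b·c) = (43 × 2080) / (593 × 484) = 89440 / 287012 = 0.31162

0.312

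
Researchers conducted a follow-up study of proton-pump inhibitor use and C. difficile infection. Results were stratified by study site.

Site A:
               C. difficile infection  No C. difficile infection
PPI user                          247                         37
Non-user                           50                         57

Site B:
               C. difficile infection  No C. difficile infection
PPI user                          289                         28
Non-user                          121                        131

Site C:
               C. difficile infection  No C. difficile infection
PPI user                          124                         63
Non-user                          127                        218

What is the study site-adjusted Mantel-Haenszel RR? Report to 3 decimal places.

RR_MH = Σ(aᵢ·n₀ᵢ/nᵢ) / Σ(cᵢ·n₁ᵢ/nᵢ), with n₁ᵢ = aᵢ+bᵢ (exposed), n₀ᵢ = cᵢ+dᵢ (unexposed), nᵢ = n₁ᵢ+n₀ᵢ.
Stratum 1 (Site A): n₁ = 284, n₀ = 107, n = 391; a·n₀/n = 247·107/391 = 67.5934; c·n₁/n = 50·284/391 = 36.3171
Stratum 2 (Site B): n₁ = 317, n₀ = 252, n = 569; a·n₀/n = 289·252/569 = 127.9930; c·n₁/n = 121·317/569 = 67.4112
Stratum 3 (Site C): n₁ = 187, n₀ = 345, n = 532; a·n₀/n = 124·345/532 = 80.4135; c·n₁/n = 127·187/532 = 44.6410
RR_MH = (67.5934 + 127.9930 + 80.4135) / (36.3171 + 67.4112 + 44.6410) = 275.9999 / 148.3694 = 1.86022

1.860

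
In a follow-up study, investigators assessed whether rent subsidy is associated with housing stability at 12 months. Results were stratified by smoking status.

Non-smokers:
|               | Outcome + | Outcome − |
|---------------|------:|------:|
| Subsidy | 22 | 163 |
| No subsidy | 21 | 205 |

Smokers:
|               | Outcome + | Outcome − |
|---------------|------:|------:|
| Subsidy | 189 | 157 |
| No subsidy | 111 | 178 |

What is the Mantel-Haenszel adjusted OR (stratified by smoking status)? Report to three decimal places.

OR_MH = Σ(aᵢdᵢ/nᵢ) / Σ(bᵢcᵢ/nᵢ), where nᵢ is the stratum total.
Stratum 1 (Non-smokers): n = 411; a·d/n = 22·205/411 = 10.9732; b·c/n = 163·21/411 = 8.3285
Stratum 2 (Smokers): n = 635; a·d/n = 189·178/635 = 52.9795; b·c/n = 157·111/635 = 27.4441
OR_MH = (10.9732 + 52.9795) / (8.3285 + 27.4441) = 63.9528 / 35.7726 = 1.78776

1.788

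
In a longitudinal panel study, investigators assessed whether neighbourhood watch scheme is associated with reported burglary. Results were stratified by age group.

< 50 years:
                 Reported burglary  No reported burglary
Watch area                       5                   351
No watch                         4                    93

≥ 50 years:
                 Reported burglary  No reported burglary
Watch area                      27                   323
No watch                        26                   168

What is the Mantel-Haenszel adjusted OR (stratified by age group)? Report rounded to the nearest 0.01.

0.51

OR_MH = Σ(aᵢdᵢ/nᵢ) / Σ(bᵢcᵢ/nᵢ), where nᵢ is the stratum total.
Stratum 1 (< 50 years): n = 453; a·d/n = 5·93/453 = 1.0265; b·c/n = 351·4/453 = 3.0993
Stratum 2 (≥ 50 years): n = 544; a·d/n = 27·168/544 = 8.3382; b·c/n = 323·26/544 = 15.4375
OR_MH = (1.0265 + 8.3382) / (3.0993 + 15.4375) = 9.3647 / 18.5368 = 0.50520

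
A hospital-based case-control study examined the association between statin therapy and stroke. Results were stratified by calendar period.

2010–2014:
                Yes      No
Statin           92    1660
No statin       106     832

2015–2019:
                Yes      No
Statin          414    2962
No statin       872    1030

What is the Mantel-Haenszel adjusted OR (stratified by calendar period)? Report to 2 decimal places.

OR_MH = Σ(aᵢdᵢ/nᵢ) / Σ(bᵢcᵢ/nᵢ), where nᵢ is the stratum total.
Stratum 1 (2010–2014): n = 2690; a·d/n = 92·832/2690 = 28.4550; b·c/n = 1660·106/2690 = 65.4126
Stratum 2 (2015–2019): n = 5278; a·d/n = 414·1030/5278 = 80.7920; b·c/n = 2962·872/5278 = 489.3642
OR_MH = (28.4550 + 80.7920) / (65.4126 + 489.3642) = 109.2470 / 554.7768 = 0.19692

0.20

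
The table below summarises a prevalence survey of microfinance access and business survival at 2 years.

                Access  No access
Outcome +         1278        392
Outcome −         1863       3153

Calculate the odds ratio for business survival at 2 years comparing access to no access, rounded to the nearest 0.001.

Reading the table with exposure as columns: a = 1278 (Access, case), b = 1863 (Access, non-case), c = 392 (No access, case), d = 3153.
OR = (a·d)/(b·c) = (1278 × 3153) / (1863 × 392) = 4029534 / 730296 = 5.51767
The odds of business survival at 2 years are about 5.52 times as high in the access group.

5.518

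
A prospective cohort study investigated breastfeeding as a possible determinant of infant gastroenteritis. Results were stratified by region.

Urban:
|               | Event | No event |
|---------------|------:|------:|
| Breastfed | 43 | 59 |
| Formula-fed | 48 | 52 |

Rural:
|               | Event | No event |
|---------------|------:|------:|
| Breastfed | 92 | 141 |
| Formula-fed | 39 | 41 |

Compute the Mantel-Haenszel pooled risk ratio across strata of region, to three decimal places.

0.841

RR_MH = Σ(aᵢ·n₀ᵢ/nᵢ) / Σ(cᵢ·n₁ᵢ/nᵢ), with n₁ᵢ = aᵢ+bᵢ (exposed), n₀ᵢ = cᵢ+dᵢ (unexposed), nᵢ = n₁ᵢ+n₀ᵢ.
Stratum 1 (Urban): n₁ = 102, n₀ = 100, n = 202; a·n₀/n = 43·100/202 = 21.2871; c·n₁/n = 48·102/202 = 24.2376
Stratum 2 (Rural): n₁ = 233, n₀ = 80, n = 313; a·n₀/n = 92·80/313 = 23.5144; c·n₁/n = 39·233/313 = 29.0319
RR_MH = (21.2871 + 23.5144) / (24.2376 + 29.0319) = 44.8015 / 53.2696 = 0.84103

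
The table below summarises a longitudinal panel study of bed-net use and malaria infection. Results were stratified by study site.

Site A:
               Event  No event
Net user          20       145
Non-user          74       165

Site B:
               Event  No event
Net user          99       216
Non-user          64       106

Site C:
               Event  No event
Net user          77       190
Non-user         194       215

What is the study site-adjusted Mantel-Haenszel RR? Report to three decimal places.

RR_MH = Σ(aᵢ·n₀ᵢ/nᵢ) / Σ(cᵢ·n₁ᵢ/nᵢ), with n₁ᵢ = aᵢ+bᵢ (exposed), n₀ᵢ = cᵢ+dᵢ (unexposed), nᵢ = n₁ᵢ+n₀ᵢ.
Stratum 1 (Site A): n₁ = 165, n₀ = 239, n = 404; a·n₀/n = 20·239/404 = 11.8317; c·n₁/n = 74·165/404 = 30.2228
Stratum 2 (Site B): n₁ = 315, n₀ = 170, n = 485; a·n₀/n = 99·170/485 = 34.7010; c·n₁/n = 64·315/485 = 41.5670
Stratum 3 (Site C): n₁ = 267, n₀ = 409, n = 676; a·n₀/n = 77·409/676 = 46.5873; c·n₁/n = 194·267/676 = 76.6243
RR_MH = (11.8317 + 34.7010 + 46.5873) / (30.2228 + 41.5670 + 76.6243) = 93.1200 / 148.4140 = 0.62743

0.627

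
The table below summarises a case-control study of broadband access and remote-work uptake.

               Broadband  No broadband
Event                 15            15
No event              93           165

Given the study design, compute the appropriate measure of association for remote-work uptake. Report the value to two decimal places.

1.77

Reading the table with exposure as columns: a = 15 (Broadband, case), b = 93 (Broadband, non-case), c = 15 (No broadband, case), d = 165.
This is a case-control study: participants were sampled on outcome status, so risks in the source population cannot be estimated directly — relative risk is not valid here. The odds ratio is the appropriate measure.
OR = (a·d)/(b·c) = (15 × 165) / (93 × 15) = 2475 / 1395 = 1.77419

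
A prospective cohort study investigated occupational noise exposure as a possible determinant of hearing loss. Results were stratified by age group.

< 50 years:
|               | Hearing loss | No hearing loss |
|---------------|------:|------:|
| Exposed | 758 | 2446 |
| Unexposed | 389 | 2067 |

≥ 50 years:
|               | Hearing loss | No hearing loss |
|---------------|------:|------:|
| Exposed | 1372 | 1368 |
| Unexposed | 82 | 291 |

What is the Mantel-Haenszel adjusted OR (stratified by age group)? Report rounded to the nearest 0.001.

OR_MH = Σ(aᵢdᵢ/nᵢ) / Σ(bᵢcᵢ/nᵢ), where nᵢ is the stratum total.
Stratum 1 (< 50 years): n = 5660; a·d/n = 758·2067/5660 = 276.8173; b·c/n = 2446·389/5660 = 168.1085
Stratum 2 (≥ 50 years): n = 3113; a·d/n = 1372·291/3113 = 128.2531; b·c/n = 1368·82/3113 = 36.0347
OR_MH = (276.8173 + 128.2531) / (168.1085 + 36.0347) = 405.0704 / 204.1432 = 1.98425

1.984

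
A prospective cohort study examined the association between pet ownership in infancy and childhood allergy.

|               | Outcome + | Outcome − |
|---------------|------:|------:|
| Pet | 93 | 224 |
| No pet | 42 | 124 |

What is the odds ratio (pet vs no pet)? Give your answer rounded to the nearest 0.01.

1.23

Cells: a = 93, b = 224, c = 42, d = 124.
OR = (a·d)/(b·c) = (93 × 124) / (224 × 42) = 11532 / 9408 = 1.22577
The odds of childhood allergy are about 1.23 times as high in the pet group.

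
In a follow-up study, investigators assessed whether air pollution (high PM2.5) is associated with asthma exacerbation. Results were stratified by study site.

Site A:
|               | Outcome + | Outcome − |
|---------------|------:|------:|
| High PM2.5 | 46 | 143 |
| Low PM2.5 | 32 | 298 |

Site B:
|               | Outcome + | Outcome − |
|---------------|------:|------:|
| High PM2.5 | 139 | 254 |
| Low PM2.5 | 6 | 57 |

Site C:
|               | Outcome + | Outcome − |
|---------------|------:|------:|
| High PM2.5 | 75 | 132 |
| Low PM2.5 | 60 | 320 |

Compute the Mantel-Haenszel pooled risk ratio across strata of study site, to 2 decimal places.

RR_MH = Σ(aᵢ·n₀ᵢ/nᵢ) / Σ(cᵢ·n₁ᵢ/nᵢ), with n₁ᵢ = aᵢ+bᵢ (exposed), n₀ᵢ = cᵢ+dᵢ (unexposed), nᵢ = n₁ᵢ+n₀ᵢ.
Stratum 1 (Site A): n₁ = 189, n₀ = 330, n = 519; a·n₀/n = 46·330/519 = 29.2486; c·n₁/n = 32·189/519 = 11.6532
Stratum 2 (Site B): n₁ = 393, n₀ = 63, n = 456; a·n₀/n = 139·63/456 = 19.2039; c·n₁/n = 6·393/456 = 5.1711
Stratum 3 (Site C): n₁ = 207, n₀ = 380, n = 587; a·n₀/n = 75·380/587 = 48.5520; c·n₁/n = 60·207/587 = 21.1584
RR_MH = (29.2486 + 19.2039 + 48.5520) / (11.6532 + 5.1711 + 21.1584) = 97.0045 / 37.9827 = 2.55391

2.55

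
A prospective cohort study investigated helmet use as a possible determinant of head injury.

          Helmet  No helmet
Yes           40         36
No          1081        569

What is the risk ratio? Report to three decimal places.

0.600

Reading the table with exposure as columns: a = 40 (Helmet, case), b = 1081 (Helmet, non-case), c = 36 (No helmet, case), d = 569.
Risk in exposed = 40/1121 = 0.03568; risk in unexposed = 36/605 = 0.05950.
RR = 0.03568 / 0.05950 = 0.59966
The risk is 40% lower among the exposed than among the unexposed.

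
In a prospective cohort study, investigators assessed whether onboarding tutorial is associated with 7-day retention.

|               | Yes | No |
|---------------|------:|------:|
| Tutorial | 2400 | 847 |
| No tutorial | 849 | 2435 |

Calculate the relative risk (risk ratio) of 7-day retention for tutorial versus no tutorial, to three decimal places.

2.859

Cells: a = 2400, b = 847, c = 849, d = 2435.
Risk in exposed = 2400/3247 = 0.73914; risk in unexposed = 849/3284 = 0.25853.
RR = 0.73914 / 0.25853 = 2.85907
The risk among the exposed is 2.86 times that among the unexposed.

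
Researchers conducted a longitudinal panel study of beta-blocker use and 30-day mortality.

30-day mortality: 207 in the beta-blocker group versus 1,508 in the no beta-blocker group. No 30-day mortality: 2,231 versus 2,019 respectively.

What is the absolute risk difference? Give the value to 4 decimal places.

-0.3427

From the description: a = 207, b = 2231, c = 1508, d = 2019.
Risk in exposed = 207/2438 = 0.084906; risk in unexposed = 1508/3527 = 0.427559.
Risk difference = 0.084906 − 0.427559 = -0.342653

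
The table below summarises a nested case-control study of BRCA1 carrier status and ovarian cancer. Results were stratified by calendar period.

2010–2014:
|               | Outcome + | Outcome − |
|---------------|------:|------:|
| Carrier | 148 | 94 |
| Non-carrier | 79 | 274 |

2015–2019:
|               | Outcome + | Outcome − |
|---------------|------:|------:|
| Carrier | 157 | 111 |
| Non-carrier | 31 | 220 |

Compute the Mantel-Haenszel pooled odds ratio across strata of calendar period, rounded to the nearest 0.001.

7.049

OR_MH = Σ(aᵢdᵢ/nᵢ) / Σ(bᵢcᵢ/nᵢ), where nᵢ is the stratum total.
Stratum 1 (2010–2014): n = 595; a·d/n = 148·274/595 = 68.1546; b·c/n = 94·79/595 = 12.4807
Stratum 2 (2015–2019): n = 519; a·d/n = 157·220/519 = 66.5511; b·c/n = 111·31/519 = 6.6301
OR_MH = (68.1546 + 66.5511) / (12.4807 + 6.6301) = 134.7057 / 19.1107 = 7.04869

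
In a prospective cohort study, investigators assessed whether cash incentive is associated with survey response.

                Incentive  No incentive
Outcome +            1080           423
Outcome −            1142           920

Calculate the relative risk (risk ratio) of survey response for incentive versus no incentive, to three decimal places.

1.543

Reading the table with exposure as columns: a = 1080 (Incentive, case), b = 1142 (Incentive, non-case), c = 423 (No incentive, case), d = 920.
Risk in exposed = 1080/2222 = 0.48605; risk in unexposed = 423/1343 = 0.31497.
RR = 0.48605 / 0.31497 = 1.54318
The risk among the exposed is 1.54 times that among the unexposed.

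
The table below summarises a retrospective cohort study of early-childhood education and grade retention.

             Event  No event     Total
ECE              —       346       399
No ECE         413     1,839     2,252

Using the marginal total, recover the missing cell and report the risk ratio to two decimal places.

The missing cell is in the exposed row: 399 − 346 = 53.
So a = 53, b = 346, c = 413, d = 1839.
RR = [a/(a+b)] / [c/(c+d)] = (53/399) / (413/2252) = 0.13283/0.18339 = 0.72430

0.72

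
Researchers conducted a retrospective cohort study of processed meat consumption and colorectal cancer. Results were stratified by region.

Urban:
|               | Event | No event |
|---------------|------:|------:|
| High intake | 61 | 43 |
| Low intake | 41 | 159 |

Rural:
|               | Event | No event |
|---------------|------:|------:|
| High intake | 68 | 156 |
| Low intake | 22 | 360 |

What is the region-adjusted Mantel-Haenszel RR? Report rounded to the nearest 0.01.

3.75

RR_MH = Σ(aᵢ·n₀ᵢ/nᵢ) / Σ(cᵢ·n₁ᵢ/nᵢ), with n₁ᵢ = aᵢ+bᵢ (exposed), n₀ᵢ = cᵢ+dᵢ (unexposed), nᵢ = n₁ᵢ+n₀ᵢ.
Stratum 1 (Urban): n₁ = 104, n₀ = 200, n = 304; a·n₀/n = 61·200/304 = 40.1316; c·n₁/n = 41·104/304 = 14.0263
Stratum 2 (Rural): n₁ = 224, n₀ = 382, n = 606; a·n₀/n = 68·382/606 = 42.8647; c·n₁/n = 22·224/606 = 8.1320
RR_MH = (40.1316 + 42.8647) / (14.0263 + 8.1320) = 82.9963 / 22.1583 = 3.74560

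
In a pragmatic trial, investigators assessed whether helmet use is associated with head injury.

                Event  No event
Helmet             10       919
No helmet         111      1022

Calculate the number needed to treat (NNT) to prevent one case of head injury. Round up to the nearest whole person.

12

Risk in treated group = 10/929 = 0.01076; risk in control = 111/1133 = 0.09797.
Absolute risk reduction = 0.09797 − 0.01076 = 0.08721
NNT = 1 / ARR = 1 / 0.08721 = 11.467 → round up → 12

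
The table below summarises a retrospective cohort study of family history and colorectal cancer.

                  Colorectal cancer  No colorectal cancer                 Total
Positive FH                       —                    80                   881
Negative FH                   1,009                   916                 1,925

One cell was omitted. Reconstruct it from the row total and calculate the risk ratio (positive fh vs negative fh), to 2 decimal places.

1.73

The missing cell is in the exposed row: 881 − 80 = 801.
So a = 801, b = 80, c = 1009, d = 916.
RR = [a/(a+b)] / [c/(c+d)] = (801/881) / (1009/1925) = 0.90919/0.52416 = 1.73459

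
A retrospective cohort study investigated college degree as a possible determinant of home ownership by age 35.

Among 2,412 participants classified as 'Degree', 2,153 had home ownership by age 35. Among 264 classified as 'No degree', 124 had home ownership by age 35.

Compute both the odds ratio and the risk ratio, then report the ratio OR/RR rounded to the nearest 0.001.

4.939

From the description: a = 2153, b = 259, c = 124, d = 140.
OR = (2153·140)/(259·124) = 301420/32116 = 9.38535
Risk in exposed = 2153/2412 = 0.89262; risk in unexposed = 124/264 = 0.46970; RR = 1.90042
OR/RR = 9.38535 / 1.90042 = 4.93857
The outcome is not rare, so the OR lies further from 1 than the RR.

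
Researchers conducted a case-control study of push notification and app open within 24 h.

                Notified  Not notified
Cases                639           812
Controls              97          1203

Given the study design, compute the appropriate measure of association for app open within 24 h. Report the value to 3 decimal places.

9.760

Reading the table with exposure as columns: a = 639 (Notified, case), b = 97 (Notified, non-case), c = 812 (Not notified, case), d = 1203.
This is a case-control study: participants were sampled on outcome status, so risks in the source population cannot be estimated directly — relative risk is not valid here. The odds ratio is the appropriate measure.
OR = (a·d)/(b·c) = (639 × 1203) / (97 × 812) = 768717 / 78764 = 9.75975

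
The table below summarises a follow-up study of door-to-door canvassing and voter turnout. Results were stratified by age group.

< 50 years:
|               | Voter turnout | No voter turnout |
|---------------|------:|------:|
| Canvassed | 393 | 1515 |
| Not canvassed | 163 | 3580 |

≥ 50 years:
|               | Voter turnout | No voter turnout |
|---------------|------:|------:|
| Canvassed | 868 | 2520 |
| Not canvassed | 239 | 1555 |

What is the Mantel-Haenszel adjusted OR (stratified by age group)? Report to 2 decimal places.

OR_MH = Σ(aᵢdᵢ/nᵢ) / Σ(bᵢcᵢ/nᵢ), where nᵢ is the stratum total.
Stratum 1 (< 50 years): n = 5651; a·d/n = 393·3580/5651 = 248.9719; b·c/n = 1515·163/5651 = 43.6993
Stratum 2 (≥ 50 years): n = 5182; a·d/n = 868·1555/5182 = 260.4670; b·c/n = 2520·239/5182 = 116.2254
OR_MH = (248.9719 + 260.4670) / (43.6993 + 116.2254) = 509.4389 / 159.9247 = 3.18549

3.19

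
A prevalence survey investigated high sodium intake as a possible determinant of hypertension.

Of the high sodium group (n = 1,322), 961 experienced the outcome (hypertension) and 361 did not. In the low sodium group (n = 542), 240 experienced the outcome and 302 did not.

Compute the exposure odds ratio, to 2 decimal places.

3.35

From the description: a = 961, b = 361, c = 240, d = 302.
OR = (a·d)/(b·c) = (961 × 302) / (361 × 240) = 290222 / 86640 = 3.34975
The odds of hypertension are about 3.35 times as high in the high sodium group.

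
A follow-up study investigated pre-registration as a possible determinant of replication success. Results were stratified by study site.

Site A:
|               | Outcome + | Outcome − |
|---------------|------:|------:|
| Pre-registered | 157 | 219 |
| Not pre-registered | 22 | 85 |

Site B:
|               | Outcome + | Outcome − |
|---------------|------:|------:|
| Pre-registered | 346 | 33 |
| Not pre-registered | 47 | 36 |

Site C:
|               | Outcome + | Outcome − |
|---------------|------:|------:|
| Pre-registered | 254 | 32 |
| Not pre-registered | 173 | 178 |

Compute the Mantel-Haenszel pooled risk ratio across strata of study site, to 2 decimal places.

RR_MH = Σ(aᵢ·n₀ᵢ/nᵢ) / Σ(cᵢ·n₁ᵢ/nᵢ), with n₁ᵢ = aᵢ+bᵢ (exposed), n₀ᵢ = cᵢ+dᵢ (unexposed), nᵢ = n₁ᵢ+n₀ᵢ.
Stratum 1 (Site A): n₁ = 376, n₀ = 107, n = 483; a·n₀/n = 157·107/483 = 34.7805; c·n₁/n = 22·376/483 = 17.1263
Stratum 2 (Site B): n₁ = 379, n₀ = 83, n = 462; a·n₀/n = 346·83/462 = 62.1602; c·n₁/n = 47·379/462 = 38.5563
Stratum 3 (Site C): n₁ = 286, n₀ = 351, n = 637; a·n₀/n = 254·351/637 = 139.9592; c·n₁/n = 173·286/637 = 77.6735
RR_MH = (34.7805 + 62.1602 + 139.9592) / (17.1263 + 38.5563 + 77.6735) = 236.8999 / 133.3560 = 1.77645

1.78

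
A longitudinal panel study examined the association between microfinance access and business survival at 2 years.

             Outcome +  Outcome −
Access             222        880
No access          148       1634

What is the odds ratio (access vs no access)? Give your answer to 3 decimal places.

2.785

Cells: a = 222, b = 880, c = 148, d = 1634.
OR = (a·d)/(b·c) = (222 × 1634) / (880 × 148) = 362748 / 130240 = 2.78523
The odds of business survival at 2 years are about 2.79 times as high in the access group.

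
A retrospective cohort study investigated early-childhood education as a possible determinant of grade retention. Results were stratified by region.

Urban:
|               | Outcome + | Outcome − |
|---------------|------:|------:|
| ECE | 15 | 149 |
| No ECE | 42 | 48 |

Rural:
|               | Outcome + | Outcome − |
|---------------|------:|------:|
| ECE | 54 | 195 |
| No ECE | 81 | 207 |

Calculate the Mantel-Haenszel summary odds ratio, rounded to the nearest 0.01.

0.44

OR_MH = Σ(aᵢdᵢ/nᵢ) / Σ(bᵢcᵢ/nᵢ), where nᵢ is the stratum total.
Stratum 1 (Urban): n = 254; a·d/n = 15·48/254 = 2.8346; b·c/n = 149·42/254 = 24.6378
Stratum 2 (Rural): n = 537; a·d/n = 54·207/537 = 20.8156; b·c/n = 195·81/537 = 29.4134
OR_MH = (2.8346 + 20.8156) / (24.6378 + 29.4134) = 23.6503 / 54.0512 = 0.43755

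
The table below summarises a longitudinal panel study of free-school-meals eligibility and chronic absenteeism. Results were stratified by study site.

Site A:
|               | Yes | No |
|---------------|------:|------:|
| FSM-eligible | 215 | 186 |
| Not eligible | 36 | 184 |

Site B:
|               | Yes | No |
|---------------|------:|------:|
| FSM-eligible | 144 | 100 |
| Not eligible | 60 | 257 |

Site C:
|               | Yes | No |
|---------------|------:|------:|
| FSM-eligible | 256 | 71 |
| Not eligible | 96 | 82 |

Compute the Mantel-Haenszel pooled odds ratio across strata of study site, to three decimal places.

4.896

OR_MH = Σ(aᵢdᵢ/nᵢ) / Σ(bᵢcᵢ/nᵢ), where nᵢ is the stratum total.
Stratum 1 (Site A): n = 621; a·d/n = 215·184/621 = 63.7037; b·c/n = 186·36/621 = 10.7826
Stratum 2 (Site B): n = 561; a·d/n = 144·257/561 = 65.9679; b·c/n = 100·60/561 = 10.6952
Stratum 3 (Site C): n = 505; a·d/n = 256·82/505 = 41.5683; b·c/n = 71·96/505 = 13.4970
OR_MH = (63.7037 + 65.9679 + 41.5683) / (10.7826 + 10.6952 + 13.4970) = 171.2399 / 34.9748 = 4.89609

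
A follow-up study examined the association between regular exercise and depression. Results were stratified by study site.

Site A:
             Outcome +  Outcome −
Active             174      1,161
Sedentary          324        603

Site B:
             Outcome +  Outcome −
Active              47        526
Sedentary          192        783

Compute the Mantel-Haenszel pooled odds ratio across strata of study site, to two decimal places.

0.30

OR_MH = Σ(aᵢdᵢ/nᵢ) / Σ(bᵢcᵢ/nᵢ), where nᵢ is the stratum total.
Stratum 1 (Site A): n = 2262; a·d/n = 174·603/2262 = 46.3846; b·c/n = 1161·324/2262 = 166.2971
Stratum 2 (Site B): n = 1548; a·d/n = 47·783/1548 = 23.7733; b·c/n = 526·192/1548 = 65.2403
OR_MH = (46.3846 + 23.7733) / (166.2971 + 65.2403) = 70.1579 / 231.5374 = 0.30301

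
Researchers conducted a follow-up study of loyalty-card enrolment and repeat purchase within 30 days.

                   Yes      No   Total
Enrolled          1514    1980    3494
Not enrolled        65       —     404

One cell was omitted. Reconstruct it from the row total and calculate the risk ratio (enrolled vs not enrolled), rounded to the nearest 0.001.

The missing cell is in the unexposed row: 404 − 65 = 339.
So a = 1514, b = 1980, c = 65, d = 339.
RR = [a/(a+b)] / [c/(c+d)] = (1514/3494) / (65/404) = 0.43331/0.16089 = 2.69321

2.693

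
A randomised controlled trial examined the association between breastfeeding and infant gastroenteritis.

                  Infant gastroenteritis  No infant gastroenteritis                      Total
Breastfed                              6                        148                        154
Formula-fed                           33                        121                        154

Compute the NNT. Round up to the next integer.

6

Risk in treated group = 6/154 = 0.03896; risk in control = 33/154 = 0.21429.
Absolute risk reduction = 0.21429 − 0.03896 = 0.17532
NNT = 1 / ARR = 1 / 0.17532 = 5.704 → round up → 6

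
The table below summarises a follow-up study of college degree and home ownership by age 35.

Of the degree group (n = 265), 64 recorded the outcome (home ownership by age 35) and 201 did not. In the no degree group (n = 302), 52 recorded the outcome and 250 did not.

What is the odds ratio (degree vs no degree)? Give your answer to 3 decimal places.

From the description: a = 64, b = 201, c = 52, d = 250.
OR = (a·d)/(b·c) = (64 × 250) / (201 × 52) = 16000 / 10452 = 1.53081
The odds of home ownership by age 35 are about 1.53 times as high in the degree group.

1.531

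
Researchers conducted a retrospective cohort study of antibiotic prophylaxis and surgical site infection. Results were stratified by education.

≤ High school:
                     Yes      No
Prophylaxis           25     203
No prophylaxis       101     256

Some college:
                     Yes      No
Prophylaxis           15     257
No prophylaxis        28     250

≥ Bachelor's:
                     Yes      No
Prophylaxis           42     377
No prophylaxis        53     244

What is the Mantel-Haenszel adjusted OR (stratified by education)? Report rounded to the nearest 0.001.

OR_MH = Σ(aᵢdᵢ/nᵢ) / Σ(bᵢcᵢ/nᵢ), where nᵢ is the stratum total.
Stratum 1 (≤ High school): n = 585; a·d/n = 25·256/585 = 10.9402; b·c/n = 203·101/585 = 35.0479
Stratum 2 (Some college): n = 550; a·d/n = 15·250/550 = 6.8182; b·c/n = 257·28/550 = 13.0836
Stratum 3 (≥ Bachelor's): n = 716; a·d/n = 42·244/716 = 14.3128; b·c/n = 377·53/716 = 27.9064
OR_MH = (10.9402 + 6.8182 + 14.3128) / (35.0479 + 13.0836 + 27.9064) = 32.0712 / 76.0379 = 0.42178

0.422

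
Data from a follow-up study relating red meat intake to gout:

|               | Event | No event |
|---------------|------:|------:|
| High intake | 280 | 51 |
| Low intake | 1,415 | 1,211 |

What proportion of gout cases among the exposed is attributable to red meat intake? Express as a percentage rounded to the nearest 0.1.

Cells: a = 280, b = 51, c = 1415, d = 1211.
Risk in exposed = 280/331 = 0.84592; risk in unexposed = 1415/2626 = 0.53884.
RR = 0.84592/0.53884 = 1.56989
AR% = (RR − 1)/RR × 100 = (1.56989 − 1)/1.56989 × 100 = 36.3011%

36.3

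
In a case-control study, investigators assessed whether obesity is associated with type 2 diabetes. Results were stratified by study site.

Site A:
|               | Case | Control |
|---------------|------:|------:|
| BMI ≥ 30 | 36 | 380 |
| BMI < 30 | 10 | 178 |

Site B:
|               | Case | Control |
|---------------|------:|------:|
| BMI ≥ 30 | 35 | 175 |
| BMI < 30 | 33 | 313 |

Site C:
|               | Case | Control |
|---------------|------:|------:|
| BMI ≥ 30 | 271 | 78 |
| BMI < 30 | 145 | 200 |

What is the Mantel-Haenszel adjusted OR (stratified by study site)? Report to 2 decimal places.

3.29

OR_MH = Σ(aᵢdᵢ/nᵢ) / Σ(bᵢcᵢ/nᵢ), where nᵢ is the stratum total.
Stratum 1 (Site A): n = 604; a·d/n = 36·178/604 = 10.6093; b·c/n = 380·10/604 = 6.2914
Stratum 2 (Site B): n = 556; a·d/n = 35·313/556 = 19.7032; b·c/n = 175·33/556 = 10.3867
Stratum 3 (Site C): n = 694; a·d/n = 271·200/694 = 78.0980; b·c/n = 78·145/694 = 16.2968
OR_MH = (10.6093 + 19.7032 + 78.0980) / (6.2914 + 10.3867 + 16.2968) = 108.4105 / 32.9749 = 3.28767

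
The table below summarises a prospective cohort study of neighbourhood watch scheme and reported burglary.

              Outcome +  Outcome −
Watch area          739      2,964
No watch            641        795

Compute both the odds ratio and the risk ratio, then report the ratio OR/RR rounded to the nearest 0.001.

0.692

Cells: a = 739, b = 2964, c = 641, d = 795.
OR = (739·795)/(2964·641) = 587505/1899924 = 0.30923
Risk in exposed = 739/3703 = 0.19957; risk in unexposed = 641/1436 = 0.44638; RR = 0.44708
OR/RR = 0.30923 / 0.44708 = 0.69165
The outcome is not rare, so the OR lies further from 1 than the RR.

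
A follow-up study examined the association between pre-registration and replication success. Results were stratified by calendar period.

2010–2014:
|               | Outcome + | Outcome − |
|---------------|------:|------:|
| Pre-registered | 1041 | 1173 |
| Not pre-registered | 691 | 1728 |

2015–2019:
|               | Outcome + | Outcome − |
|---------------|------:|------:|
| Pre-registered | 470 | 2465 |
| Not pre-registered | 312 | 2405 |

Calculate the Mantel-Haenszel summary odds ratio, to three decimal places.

1.891

OR_MH = Σ(aᵢdᵢ/nᵢ) / Σ(bᵢcᵢ/nᵢ), where nᵢ is the stratum total.
Stratum 1 (2010–2014): n = 4633; a·d/n = 1041·1728/4633 = 388.2685; b·c/n = 1173·691/4633 = 174.9499
Stratum 2 (2015–2019): n = 5652; a·d/n = 470·2405/5652 = 199.9912; b·c/n = 2465·312/5652 = 136.0722
OR_MH = (388.2685 + 199.9912) / (174.9499 + 136.0722) = 588.2597 / 311.0221 = 1.89138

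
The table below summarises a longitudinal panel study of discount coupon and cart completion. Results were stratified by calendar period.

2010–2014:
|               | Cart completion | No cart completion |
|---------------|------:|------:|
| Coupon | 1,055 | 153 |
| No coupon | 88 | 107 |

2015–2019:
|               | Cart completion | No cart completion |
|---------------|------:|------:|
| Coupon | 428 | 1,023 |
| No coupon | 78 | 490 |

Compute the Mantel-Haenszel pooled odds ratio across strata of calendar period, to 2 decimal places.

OR_MH = Σ(aᵢdᵢ/nᵢ) / Σ(bᵢcᵢ/nᵢ), where nᵢ is the stratum total.
Stratum 1 (2010–2014): n = 1403; a·d/n = 1055·107/1403 = 80.4597; b·c/n = 153·88/1403 = 9.5966
Stratum 2 (2015–2019): n = 2019; a·d/n = 428·490/2019 = 103.8732; b·c/n = 1023·78/2019 = 39.5215
OR_MH = (80.4597 + 103.8732) / (9.5966 + 39.5215) = 184.3329 / 49.1181 = 3.75285

3.75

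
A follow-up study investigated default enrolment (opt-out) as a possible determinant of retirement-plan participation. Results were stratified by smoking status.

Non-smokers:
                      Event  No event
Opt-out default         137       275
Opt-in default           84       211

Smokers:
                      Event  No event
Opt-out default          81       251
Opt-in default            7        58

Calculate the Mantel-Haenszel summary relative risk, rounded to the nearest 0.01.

1.29

RR_MH = Σ(aᵢ·n₀ᵢ/nᵢ) / Σ(cᵢ·n₁ᵢ/nᵢ), with n₁ᵢ = aᵢ+bᵢ (exposed), n₀ᵢ = cᵢ+dᵢ (unexposed), nᵢ = n₁ᵢ+n₀ᵢ.
Stratum 1 (Non-smokers): n₁ = 412, n₀ = 295, n = 707; a·n₀/n = 137·295/707 = 57.1641; c·n₁/n = 84·412/707 = 48.9505
Stratum 2 (Smokers): n₁ = 332, n₀ = 65, n = 397; a·n₀/n = 81·65/397 = 13.2620; c·n₁/n = 7·332/397 = 5.8539
RR_MH = (57.1641 + 13.2620) / (48.9505 + 5.8539) = 70.4260 / 54.8044 = 1.28504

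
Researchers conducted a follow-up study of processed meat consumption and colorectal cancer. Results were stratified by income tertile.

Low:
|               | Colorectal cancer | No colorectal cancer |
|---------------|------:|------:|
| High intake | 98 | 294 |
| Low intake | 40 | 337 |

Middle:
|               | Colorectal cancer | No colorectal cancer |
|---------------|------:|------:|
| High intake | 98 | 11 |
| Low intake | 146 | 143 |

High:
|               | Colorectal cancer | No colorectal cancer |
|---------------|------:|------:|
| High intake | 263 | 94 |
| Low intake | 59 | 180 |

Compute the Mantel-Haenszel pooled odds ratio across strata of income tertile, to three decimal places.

5.504

OR_MH = Σ(aᵢdᵢ/nᵢ) / Σ(bᵢcᵢ/nᵢ), where nᵢ is the stratum total.
Stratum 1 (Low): n = 769; a·d/n = 98·337/769 = 42.9467; b·c/n = 294·40/769 = 15.2926
Stratum 2 (Middle): n = 398; a·d/n = 98·143/398 = 35.2111; b·c/n = 11·146/398 = 4.0352
Stratum 3 (High): n = 596; a·d/n = 263·180/596 = 79.4295; b·c/n = 94·59/596 = 9.3054
OR_MH = (42.9467 + 35.2111 + 79.4295) / (15.2926 + 4.0352 + 9.3054) = 157.5873 / 28.6331 = 5.50367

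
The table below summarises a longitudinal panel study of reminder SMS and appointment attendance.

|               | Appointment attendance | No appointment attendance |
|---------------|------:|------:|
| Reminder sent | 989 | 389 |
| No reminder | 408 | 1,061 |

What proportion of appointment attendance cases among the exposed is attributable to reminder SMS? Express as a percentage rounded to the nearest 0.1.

61.3

Cells: a = 989, b = 389, c = 408, d = 1061.
Risk in exposed = 989/1378 = 0.71771; risk in unexposed = 408/1469 = 0.27774.
RR = 0.71771/0.27774 = 2.58410
AR% = (RR − 1)/RR × 100 = (2.58410 − 1)/2.58410 × 100 = 61.3018%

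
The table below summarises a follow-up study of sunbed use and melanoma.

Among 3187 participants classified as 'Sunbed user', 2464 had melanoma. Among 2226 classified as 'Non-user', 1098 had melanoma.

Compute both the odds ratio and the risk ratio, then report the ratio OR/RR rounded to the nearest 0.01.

2.23

From the description: a = 2464, b = 723, c = 1098, d = 1128.
OR = (2464·1128)/(723·1098) = 2779392/793854 = 3.50114
Risk in exposed = 2464/3187 = 0.77314; risk in unexposed = 1098/2226 = 0.49326; RR = 1.56741
OR/RR = 3.50114 / 1.56741 = 2.23371
The outcome is not rare, so the OR lies further from 1 than the RR.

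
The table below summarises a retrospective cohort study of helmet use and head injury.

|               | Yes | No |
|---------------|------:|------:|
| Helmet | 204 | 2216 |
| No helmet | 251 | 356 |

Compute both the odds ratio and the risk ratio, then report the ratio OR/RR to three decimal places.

0.640

Cells: a = 204, b = 2216, c = 251, d = 356.
OR = (204·356)/(2216·251) = 72624/556216 = 0.13057
Risk in exposed = 204/2420 = 0.08430; risk in unexposed = 251/607 = 0.41351; RR = 0.20386
OR/RR = 0.13057 / 0.20386 = 0.64048
The outcome is not rare, so the OR lies further from 1 than the RR.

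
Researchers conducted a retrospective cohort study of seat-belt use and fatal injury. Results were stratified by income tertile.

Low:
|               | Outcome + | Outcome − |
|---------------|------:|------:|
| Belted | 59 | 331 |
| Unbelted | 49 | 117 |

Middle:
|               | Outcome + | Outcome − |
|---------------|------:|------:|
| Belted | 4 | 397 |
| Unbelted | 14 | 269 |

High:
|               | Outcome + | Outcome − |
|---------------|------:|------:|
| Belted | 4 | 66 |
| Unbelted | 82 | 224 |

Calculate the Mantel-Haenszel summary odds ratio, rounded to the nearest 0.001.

OR_MH = Σ(aᵢdᵢ/nᵢ) / Σ(bᵢcᵢ/nᵢ), where nᵢ is the stratum total.
Stratum 1 (Low): n = 556; a·d/n = 59·117/556 = 12.4155; b·c/n = 331·49/556 = 29.1709
Stratum 2 (Middle): n = 684; a·d/n = 4·269/684 = 1.5731; b·c/n = 397·14/684 = 8.1257
Stratum 3 (High): n = 376; a·d/n = 4·224/376 = 2.3830; b·c/n = 66·82/376 = 14.3936
OR_MH = (12.4155 + 1.5731 + 2.3830) / (29.1709 + 8.1257 + 14.3936) = 16.3715 / 51.6902 = 0.31672

0.317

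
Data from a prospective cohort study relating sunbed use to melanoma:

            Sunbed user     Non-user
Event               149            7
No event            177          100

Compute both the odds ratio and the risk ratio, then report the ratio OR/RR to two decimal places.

1.72

Reading the table with exposure as columns: a = 149 (Sunbed user, case), b = 177 (Sunbed user, non-case), c = 7 (Non-user, case), d = 100.
OR = (149·100)/(177·7) = 14900/1239 = 12.02583
Risk in exposed = 149/326 = 0.45706; risk in unexposed = 7/107 = 0.06542; RR = 6.98642
OR/RR = 12.02583 / 6.98642 = 1.72132
The outcome is not rare, so the OR lies further from 1 than the RR.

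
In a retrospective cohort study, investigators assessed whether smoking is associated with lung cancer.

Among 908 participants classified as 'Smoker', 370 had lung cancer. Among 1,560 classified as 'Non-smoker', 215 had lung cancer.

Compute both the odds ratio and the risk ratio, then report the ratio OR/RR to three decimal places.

1.455

From the description: a = 370, b = 538, c = 215, d = 1345.
OR = (370·1345)/(538·215) = 497650/115670 = 4.30233
Risk in exposed = 370/908 = 0.40749; risk in unexposed = 215/1560 = 0.13782; RR = 2.95666
OR/RR = 4.30233 / 2.95666 = 1.45513
The outcome is not rare, so the OR lies further from 1 than the RR.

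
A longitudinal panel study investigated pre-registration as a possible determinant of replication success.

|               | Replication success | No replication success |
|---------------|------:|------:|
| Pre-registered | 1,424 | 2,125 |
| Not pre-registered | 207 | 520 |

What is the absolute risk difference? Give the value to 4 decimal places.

Cells: a = 1424, b = 2125, c = 207, d = 520.
Risk in exposed = 1424/3549 = 0.401240; risk in unexposed = 207/727 = 0.284732.
Risk difference = 0.401240 − 0.284732 = 0.116508

0.1165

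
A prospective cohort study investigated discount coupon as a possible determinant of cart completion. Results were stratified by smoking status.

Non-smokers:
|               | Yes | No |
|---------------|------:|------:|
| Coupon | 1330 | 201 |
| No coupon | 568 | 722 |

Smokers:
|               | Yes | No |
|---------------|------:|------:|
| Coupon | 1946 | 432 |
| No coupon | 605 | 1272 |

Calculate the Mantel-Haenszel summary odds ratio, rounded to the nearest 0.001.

9.050

OR_MH = Σ(aᵢdᵢ/nᵢ) / Σ(bᵢcᵢ/nᵢ), where nᵢ is the stratum total.
Stratum 1 (Non-smokers): n = 2821; a·d/n = 1330·722/2821 = 340.3970; b·c/n = 201·568/2821 = 40.4708
Stratum 2 (Smokers): n = 4255; a·d/n = 1946·1272/4255 = 581.7420; b·c/n = 432·605/4255 = 61.4242
OR_MH = (340.3970 + 581.7420) / (40.4708 + 61.4242) = 922.1390 / 101.8950 = 9.04990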